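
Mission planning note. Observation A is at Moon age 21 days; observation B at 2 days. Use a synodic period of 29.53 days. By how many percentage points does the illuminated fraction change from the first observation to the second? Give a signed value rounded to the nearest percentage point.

-58 pp

θ₁ = 360° × 21/29.53 = 256.0°, f₁ = (1 − cos θ₁)/2 = 0.621.
θ₂ = 360° × 2/29.53 = 24.4°, f₂ = (1 − cos θ₂)/2 = 0.045.
Change = f₂ − f₁ = -0.576 → -58 percentage points.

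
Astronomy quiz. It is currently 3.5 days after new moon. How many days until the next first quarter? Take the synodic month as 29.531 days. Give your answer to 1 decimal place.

First quarter occurs at elongation 90°, i.e. at age 29.531 × 90/360 = 7.383 d.
So 3.883 days remain (7.383 − 3.5).

3.9 days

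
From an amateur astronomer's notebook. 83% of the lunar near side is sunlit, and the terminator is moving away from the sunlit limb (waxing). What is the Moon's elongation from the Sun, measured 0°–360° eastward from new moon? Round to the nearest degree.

From f = (1 − cos θ)/2: cos θ = 1 − 2×0.83 = -0.660; arccos → 131.3°.
The Moon is waxing (0°–180°), so θ = 131.3° directly.

131°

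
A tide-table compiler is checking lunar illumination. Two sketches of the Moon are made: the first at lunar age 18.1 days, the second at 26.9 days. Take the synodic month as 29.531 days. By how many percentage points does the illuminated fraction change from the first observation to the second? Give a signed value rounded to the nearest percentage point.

θ₁ = 360° × 18.1/29.531 = 220.6°, f₁ = (1 − cos θ₁)/2 = 0.879.
θ₂ = 360° × 26.9/29.531 = 327.9°, f₂ = (1 − cos θ₂)/2 = 0.076.
Change = f₂ − f₁ = -0.803 → -80 percentage points.

-80 percentage points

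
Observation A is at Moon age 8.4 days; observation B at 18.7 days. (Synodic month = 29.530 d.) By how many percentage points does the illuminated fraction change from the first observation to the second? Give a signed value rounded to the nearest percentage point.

+23 pp

First observation: θ = 360°·8.4/29.530 = 102.4°, so f = 0.607.
Second observation: θ = 228.0°, f = 0.835.
Δf = 0.835 − 0.607 = +0.227, i.e. +23 pp.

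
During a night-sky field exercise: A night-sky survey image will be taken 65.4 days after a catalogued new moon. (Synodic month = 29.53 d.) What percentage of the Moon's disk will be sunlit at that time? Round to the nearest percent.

39%

65.4/29.53 = 2.215 lunations, so 2 complete cycles and 6.34 d into the next.
The Moon has covered 6.34/29.53 of its cycle, so θ ≈ 360° × 6.34/29.53 = 77.3°.
With cos θ = 0.220, the lit fraction is (1 − 0.220)/2 ≈ 0.390, so 39%.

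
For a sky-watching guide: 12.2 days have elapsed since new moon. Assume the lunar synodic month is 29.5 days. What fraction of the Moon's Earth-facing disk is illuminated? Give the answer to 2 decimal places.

0.93

Elongation θ = 360° × 12.2/29.5 ≈ 148.9°.
With cos θ = (-0.856), the lit fraction is (1 − (-0.856))/2 ≈ 0.928.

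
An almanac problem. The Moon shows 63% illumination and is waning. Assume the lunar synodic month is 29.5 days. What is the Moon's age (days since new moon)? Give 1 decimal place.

20.9 days

From f = (1 − cos θ)/2: cos θ = 1 − 2×0.63 = -0.260; arccos → 105.1°.
Since the Moon is past full (waning), take the reflex angle: θ = 360° − 105.1° = 254.9°.
At 360°/29.5 d per day, 254.9° corresponds to 20.89 days.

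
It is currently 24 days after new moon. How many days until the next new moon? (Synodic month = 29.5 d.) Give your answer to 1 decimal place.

The next new moon completes the synodic month: 29.5 − 24 = 5.500 days.

5.5 days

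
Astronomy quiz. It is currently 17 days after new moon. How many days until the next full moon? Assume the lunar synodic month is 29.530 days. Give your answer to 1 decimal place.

27.3 days

Full moon is 0.5 of the way through the cycle: age 0.5 × 29.530 = 14.765 d.
Already past this cycle's full moon; the next is at 14.765 + 29.530 = 44.295 d, so 44.295 − 17 = 27.295 days.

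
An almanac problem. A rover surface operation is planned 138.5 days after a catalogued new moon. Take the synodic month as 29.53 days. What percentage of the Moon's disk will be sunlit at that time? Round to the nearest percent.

138.5/29.53 = 4.690 lunations, so 4 complete cycles and 20.38 d into the next.
Phase angle: θ = 360°·(20.38 d)/(29.53 d) = 248.5°.
Illuminated fraction = (1 − cos 248.5°)/2 = (1 − (-0.367))/2 ≈ 0.684, so 68%.

68%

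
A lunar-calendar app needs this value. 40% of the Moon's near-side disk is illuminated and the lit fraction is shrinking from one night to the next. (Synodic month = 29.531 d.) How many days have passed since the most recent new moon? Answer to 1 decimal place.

23.1 days

cos θ = 1 − 2f = 0.200, giving a principal value of 78.5°.
Since the Moon is past full (waning), take the reflex angle: θ = 360° − 78.5° = 281.5°.
At 360°/29.531 d per day, 281.5° corresponds to 23.09 days.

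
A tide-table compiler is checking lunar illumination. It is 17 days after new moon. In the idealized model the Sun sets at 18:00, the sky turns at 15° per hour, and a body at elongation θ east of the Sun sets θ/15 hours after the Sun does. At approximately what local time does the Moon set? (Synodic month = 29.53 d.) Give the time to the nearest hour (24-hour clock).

Elongation θ = 360° × 17/29.53 ≈ 207.2°.
The Moon trails the Sun by θ/15 = 207.2/15 ≈ 13.82 hours.
18:00 + 13.82 h ≈ 07:49 → 08:00 to the nearest hour.

08:00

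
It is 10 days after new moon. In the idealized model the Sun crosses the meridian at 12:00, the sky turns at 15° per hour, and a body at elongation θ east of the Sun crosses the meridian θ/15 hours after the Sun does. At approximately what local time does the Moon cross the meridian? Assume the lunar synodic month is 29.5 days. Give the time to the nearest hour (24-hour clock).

20:00

The Moon has covered 10/29.5 of its cycle, so θ ≈ 360° × 10/29.5 = 122.0°.
Delay after the Sun = 122.0° / (15°/h) ≈ 8.14 h.
12:00 + 8.14 h ≈ 20:08 → 20:00 to the nearest hour.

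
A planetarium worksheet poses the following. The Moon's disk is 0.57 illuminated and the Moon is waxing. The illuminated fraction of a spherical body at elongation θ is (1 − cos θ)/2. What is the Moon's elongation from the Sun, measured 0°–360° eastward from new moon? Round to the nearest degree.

98°

From f = (1 − cos θ)/2: cos θ = 1 − 2×0.57 = -0.140; arccos → 98.0°.
Before full moon the principal value applies: θ = 98.0°.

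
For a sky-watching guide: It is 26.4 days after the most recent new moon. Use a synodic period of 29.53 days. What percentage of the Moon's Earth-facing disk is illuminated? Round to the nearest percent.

Elongation θ = 360° × 26.4/29.53 ≈ 321.8°.
With cos θ = 0.786, the lit fraction is (1 − 0.786)/2 ≈ 0.107, so 11%.

11%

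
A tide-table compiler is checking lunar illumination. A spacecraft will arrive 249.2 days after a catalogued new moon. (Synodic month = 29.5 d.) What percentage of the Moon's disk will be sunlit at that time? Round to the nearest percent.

249.2 d spans 8 complete synodic months (8 × 29.5 = 236.00 d) plus 13.20 d.
Phase angle: θ = 360°·(13.20 d)/(29.5 d) = 161.1°.
With cos θ = (-0.946), the lit fraction is (1 − (-0.946))/2 ≈ 0.973, so 97%.

97%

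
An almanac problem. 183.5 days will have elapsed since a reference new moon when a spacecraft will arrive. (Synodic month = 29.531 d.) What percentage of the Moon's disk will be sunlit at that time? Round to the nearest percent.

39%

Reduce mod P: 183.5 − 6×29.531 = 6.31 d into the current lunation.
The Moon has covered 6.31/29.531 of its cycle, so θ ≈ 360° × 6.31/29.531 = 77.0°.
cos 77.0° = 0.225, so f = (1 − 0.225)/2 = 0.387, so 39%.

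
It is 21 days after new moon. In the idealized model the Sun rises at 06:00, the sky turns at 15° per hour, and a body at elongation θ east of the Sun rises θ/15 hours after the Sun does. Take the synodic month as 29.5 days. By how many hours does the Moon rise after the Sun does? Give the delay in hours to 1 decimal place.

Elongation θ = 360° × 21/29.5 ≈ 256.3°.
The Moon trails the Sun by θ/15 = 256.3/15 ≈ 17.08 hours.
So the Moon rises 17.08 h after the Sun.

17.1 h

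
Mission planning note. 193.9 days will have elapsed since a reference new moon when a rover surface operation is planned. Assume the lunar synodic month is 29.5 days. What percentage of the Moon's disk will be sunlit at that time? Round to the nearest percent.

95%

193.9/29.5 = 6.573 lunations, so 6 complete cycles and 16.90 d into the next.
Elongation θ = 360° × 16.90/29.5 ≈ 206.2°.
cos 206.2° = (-0.897), so f = (1 − (-0.897))/2 = 0.948, so 95%.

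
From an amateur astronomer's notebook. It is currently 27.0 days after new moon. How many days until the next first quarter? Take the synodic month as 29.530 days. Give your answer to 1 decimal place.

9.9 days

First quarter occurs at elongation 90°, i.e. at age 29.530 × 90/360 = 7.383 d.
Already past this cycle's first quarter; the next is at 7.383 + 29.530 = 36.913 d, so 36.913 − 27.0 = 9.913 days.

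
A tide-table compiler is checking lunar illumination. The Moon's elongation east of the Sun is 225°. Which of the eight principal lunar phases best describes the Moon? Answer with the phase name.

waning gibbous

The waning gibbous sector spans roughly 202°–248°; 225° falls inside it.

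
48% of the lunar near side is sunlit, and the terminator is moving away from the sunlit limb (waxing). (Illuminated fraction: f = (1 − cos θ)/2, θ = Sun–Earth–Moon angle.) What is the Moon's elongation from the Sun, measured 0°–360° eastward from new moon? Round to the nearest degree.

Invert f = (1 − cos θ)/2 to get cos θ = 1 − 2(0.48) = 0.040, hence θ₀ = arccos 0.040 = 87.7°.
The Moon is waxing (0°–180°), so θ = 87.7° directly.

88°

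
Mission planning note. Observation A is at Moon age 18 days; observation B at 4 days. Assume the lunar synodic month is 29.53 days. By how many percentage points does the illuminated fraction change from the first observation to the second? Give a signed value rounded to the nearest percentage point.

-72 percentage points

θ₁ = 360° × 18/29.53 = 219.4°, f₁ = (1 − cos θ₁)/2 = 0.886.
θ₂ = 360° × 4/29.53 = 48.8°, f₂ = (1 − cos θ₂)/2 = 0.170.
Change = f₂ − f₁ = -0.716 → -72 percentage points.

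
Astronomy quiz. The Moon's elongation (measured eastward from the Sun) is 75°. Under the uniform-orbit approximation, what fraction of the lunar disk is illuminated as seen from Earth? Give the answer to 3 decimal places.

f = (1 − cos 75°)/2 = (1 − 0.259)/2 ≈ 0.371.

0.371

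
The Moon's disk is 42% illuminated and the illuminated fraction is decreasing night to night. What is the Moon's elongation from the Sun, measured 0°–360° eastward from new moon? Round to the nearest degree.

279°

cos θ = 1 − 2f = 0.160, giving a principal value of 80.8°.
Waning ⇒ past full, so θ = 360° − 80.8° = 279.2°.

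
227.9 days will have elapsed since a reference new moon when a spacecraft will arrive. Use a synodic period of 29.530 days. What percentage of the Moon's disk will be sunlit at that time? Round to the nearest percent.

227.9 d spans 7 complete synodic months (7 × 29.530 = 206.71 d) plus 21.19 d.
Phase angle: θ = 360°·(21.19 d)/(29.530 d) = 258.3°.
Illuminated fraction = (1 − cos 258.3°)/2 = (1 − (-0.202))/2 ≈ 0.601, so 60%.

60%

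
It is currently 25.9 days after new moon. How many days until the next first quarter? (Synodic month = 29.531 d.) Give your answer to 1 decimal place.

11.0 days

First quarter is 0.25 of the way through the cycle: age 0.25 × 29.531 = 7.383 d.
This lunation's first quarter (7.383 d) has passed, so add one period: 36.914 − 25.9 = 11.014 days.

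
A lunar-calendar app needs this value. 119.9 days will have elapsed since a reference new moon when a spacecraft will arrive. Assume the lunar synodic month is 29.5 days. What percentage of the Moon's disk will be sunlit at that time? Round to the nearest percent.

119.9/29.5 = 4.064 lunations, so 4 complete cycles and 1.90 d into the next.
The Moon has covered 1.90/29.5 of its cycle, so θ ≈ 360° × 1.90/29.5 = 23.2°.
With cos θ = 0.919, the lit fraction is (1 − 0.919)/2 ≈ 0.040, so 4%.

4%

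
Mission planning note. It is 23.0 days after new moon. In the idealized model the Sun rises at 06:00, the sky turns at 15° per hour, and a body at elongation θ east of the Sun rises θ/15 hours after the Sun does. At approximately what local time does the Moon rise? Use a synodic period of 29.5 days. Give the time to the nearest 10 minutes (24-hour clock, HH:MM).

00:40

Phase angle: θ = 360°·(23.0 d)/(29.5 d) = 280.7°.
Delay after the Sun = 280.7° / (15°/h) ≈ 18.71 h.
06:00 + 18.712 h ≈ 00:43 → 00:40 to the nearest ten minutes.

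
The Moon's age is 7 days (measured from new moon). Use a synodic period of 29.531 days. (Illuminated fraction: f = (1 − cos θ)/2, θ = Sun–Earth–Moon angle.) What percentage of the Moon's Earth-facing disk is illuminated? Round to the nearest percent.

46%

Phase angle: θ = 360°·(7 d)/(29.531 d) = 85.3°.
cos 85.3° = 0.081, so f = (1 − 0.081)/2 = 0.459, so 46%.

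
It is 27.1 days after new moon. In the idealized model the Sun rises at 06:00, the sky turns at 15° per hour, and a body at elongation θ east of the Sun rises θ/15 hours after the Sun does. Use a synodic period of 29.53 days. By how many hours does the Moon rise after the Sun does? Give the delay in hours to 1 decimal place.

22.0 h

Elongation θ = 360° × 27.1/29.53 ≈ 330.4°.
Delay after the Sun = 330.4° / (15°/h) ≈ 22.03 h.
So the Moon rises 22.03 h after the Sun.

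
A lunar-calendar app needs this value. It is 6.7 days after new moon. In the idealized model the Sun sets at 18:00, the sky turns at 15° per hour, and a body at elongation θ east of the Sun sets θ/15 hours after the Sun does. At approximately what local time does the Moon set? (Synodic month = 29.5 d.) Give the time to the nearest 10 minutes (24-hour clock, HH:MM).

23:30

Elongation θ = 360° × 6.7/29.5 ≈ 81.8°.
At 15° of sky rotation per hour, 81.8° corresponds to a 5.45 h lag.
18:00 + 5.451 h ≈ 23:27 → 23:30 to the nearest ten minutes.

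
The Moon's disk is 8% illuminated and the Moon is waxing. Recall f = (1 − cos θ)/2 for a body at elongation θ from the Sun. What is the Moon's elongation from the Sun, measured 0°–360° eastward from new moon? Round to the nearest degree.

33°

From f = (1 − cos θ)/2: cos θ = 1 − 2×0.08 = 0.840; arccos → 32.9°.
Waxing ⇒ before full, so θ = 32.9°.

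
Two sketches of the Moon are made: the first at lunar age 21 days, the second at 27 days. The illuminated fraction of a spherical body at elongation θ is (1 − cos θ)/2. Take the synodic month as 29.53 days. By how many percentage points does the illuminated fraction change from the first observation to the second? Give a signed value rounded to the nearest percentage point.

θ₁ = 360° × 21/29.53 = 256.0°, f₁ = (1 − cos θ₁)/2 = 0.621.
θ₂ = 360° × 27/29.53 = 329.2°, f₂ = (1 − cos θ₂)/2 = 0.071.
Change = f₂ − f₁ = -0.550 → -55 percentage points.

-55 percentage points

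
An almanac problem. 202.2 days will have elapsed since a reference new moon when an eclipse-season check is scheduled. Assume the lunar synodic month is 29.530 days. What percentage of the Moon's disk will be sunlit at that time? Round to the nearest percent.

Reduce mod P: 202.2 − 6×29.530 = 25.02 d into the current lunation.
Phase angle: θ = 360°·(25.02 d)/(29.530 d) = 305.0°.
Illuminated fraction = (1 − cos 305.0°)/2 = (1 − 0.574)/2 ≈ 0.213, so 21%.

21%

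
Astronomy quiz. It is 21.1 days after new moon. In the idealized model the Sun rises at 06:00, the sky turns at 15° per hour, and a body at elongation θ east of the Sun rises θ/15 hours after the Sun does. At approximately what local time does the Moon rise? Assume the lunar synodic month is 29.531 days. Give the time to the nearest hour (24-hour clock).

23:00

Phase angle: θ = 360°·(21.1 d)/(29.531 d) = 257.2°.
Delay after the Sun = 257.2° / (15°/h) ≈ 17.15 h.
06:00 + 17.15 h ≈ 23:09 → 23:00 to the nearest hour.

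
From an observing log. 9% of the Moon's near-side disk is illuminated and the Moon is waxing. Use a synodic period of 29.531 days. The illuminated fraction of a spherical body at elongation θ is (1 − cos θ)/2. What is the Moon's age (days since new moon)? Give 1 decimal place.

2.9 days

From f = (1 − cos θ)/2: cos θ = 1 − 2×0.09 = 0.820; arccos → 34.9°.
Waxing ⇒ before full, so θ = 34.9°.
Age = 29.531 × 34.9°/360° ≈ 2.86 days.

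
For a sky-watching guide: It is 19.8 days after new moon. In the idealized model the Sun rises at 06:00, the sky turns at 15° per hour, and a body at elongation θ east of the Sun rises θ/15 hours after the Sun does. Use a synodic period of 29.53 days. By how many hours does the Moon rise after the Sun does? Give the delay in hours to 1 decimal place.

Phase angle: θ = 360°·(19.8 d)/(29.53 d) = 241.4°.
The Moon trails the Sun by θ/15 = 241.4/15 ≈ 16.09 hours.
So the Moon rises 16.09 h after the Sun.

16.1 h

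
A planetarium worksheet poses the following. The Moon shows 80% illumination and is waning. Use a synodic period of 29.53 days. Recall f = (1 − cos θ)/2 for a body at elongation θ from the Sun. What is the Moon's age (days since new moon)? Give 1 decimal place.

cos θ = 1 − 2f = -0.600, giving a principal value of 126.9°.
A waning Moon lies in 180°–360°, so θ = 360° − 126.9° = 233.1°.
Age = 29.53 × 233.1°/360° ≈ 19.12 days.

19.1 days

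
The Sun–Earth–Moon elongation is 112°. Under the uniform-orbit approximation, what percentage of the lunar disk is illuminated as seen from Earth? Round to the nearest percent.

f = (1 − cos 112°)/2 = (1 − (-0.375))/2 ≈ 0.687, i.e. 69%.

69%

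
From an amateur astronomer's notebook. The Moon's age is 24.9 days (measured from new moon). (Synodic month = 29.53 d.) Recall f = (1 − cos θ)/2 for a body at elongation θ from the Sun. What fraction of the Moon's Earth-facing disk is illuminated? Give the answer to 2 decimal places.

0.22

The Moon has covered 24.9/29.53 of its cycle, so θ ≈ 360° × 24.9/29.53 = 303.6°.
Illuminated fraction = (1 − cos 303.6°)/2 = (1 − 0.553)/2 ≈ 0.224.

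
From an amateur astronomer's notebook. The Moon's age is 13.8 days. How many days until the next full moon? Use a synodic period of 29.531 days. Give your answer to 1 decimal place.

Full moon is 0.5 of the way through the cycle: age 0.5 × 29.531 = 14.765 d.
That is 14.765 − 13.8 = 0.965 days ahead.

1.0 days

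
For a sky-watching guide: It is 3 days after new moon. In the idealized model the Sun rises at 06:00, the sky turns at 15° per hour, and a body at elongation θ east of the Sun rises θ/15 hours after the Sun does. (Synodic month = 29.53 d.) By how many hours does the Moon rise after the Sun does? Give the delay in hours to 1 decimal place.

The Moon has covered 3/29.53 of its cycle, so θ ≈ 360° × 3/29.53 = 36.6°.
The Moon trails the Sun by θ/15 = 36.6/15 ≈ 2.44 hours.
So the Moon rises 2.44 h after the Sun.

2.4 h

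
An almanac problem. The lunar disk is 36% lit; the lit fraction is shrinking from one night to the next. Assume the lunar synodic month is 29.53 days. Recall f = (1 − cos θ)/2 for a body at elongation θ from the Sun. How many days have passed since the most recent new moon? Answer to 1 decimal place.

23.5 days

cos θ = 1 − 2f = 0.280, giving a principal value of 73.7°.
A waning Moon lies in 180°–360°, so θ = 360° − 73.7° = 286.3°.
Age = 29.53 × 286.3°/360° ≈ 23.48 days.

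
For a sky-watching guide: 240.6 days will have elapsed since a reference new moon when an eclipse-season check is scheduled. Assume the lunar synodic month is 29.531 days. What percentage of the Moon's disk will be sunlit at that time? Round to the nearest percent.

20%

240.6 d spans 8 complete synodic months (8 × 29.531 = 236.25 d) plus 4.35 d.
Phase angle: θ = 360°·(4.35 d)/(29.531 d) = 53.1°.
Illuminated fraction = (1 − cos 53.1°)/2 = (1 − 0.601)/2 ≈ 0.199, so 20%.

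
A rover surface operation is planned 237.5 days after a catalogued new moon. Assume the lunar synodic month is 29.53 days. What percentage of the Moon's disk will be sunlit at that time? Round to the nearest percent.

2%

237.5/29.53 = 8.043 lunations, so 8 complete cycles and 1.26 d into the next.
Phase angle: θ = 360°·(1.26 d)/(29.53 d) = 15.4°.
Illuminated fraction = (1 − cos 15.4°)/2 = (1 − 0.964)/2 ≈ 0.018, so 2%.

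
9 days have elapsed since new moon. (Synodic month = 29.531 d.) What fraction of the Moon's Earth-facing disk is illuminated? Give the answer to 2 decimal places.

0.67

Phase angle: θ = 360°·(9 d)/(29.531 d) = 109.7°.
cos 109.7° = (-0.337), so f = (1 − (-0.337))/2 = 0.669.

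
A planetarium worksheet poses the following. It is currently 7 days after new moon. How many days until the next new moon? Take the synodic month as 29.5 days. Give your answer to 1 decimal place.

22.5 days

The next new moon completes the synodic month: 29.5 − 7 = 22.500 days.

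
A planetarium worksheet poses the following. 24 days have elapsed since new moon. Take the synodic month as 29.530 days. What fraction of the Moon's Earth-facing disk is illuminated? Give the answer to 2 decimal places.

Phase angle: θ = 360°·(24 d)/(29.530 d) = 292.6°.
cos 292.6° = 0.384, so f = (1 − 0.384)/2 = 0.308.

0.31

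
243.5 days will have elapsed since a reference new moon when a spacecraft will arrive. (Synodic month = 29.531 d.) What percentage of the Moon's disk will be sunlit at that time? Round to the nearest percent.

49%

243.5/29.531 = 8.246 lunations, so 8 complete cycles and 7.25 d into the next.
The Moon has covered 7.25/29.531 of its cycle, so θ ≈ 360° × 7.25/29.531 = 88.4°.
With cos θ = 0.028, the lit fraction is (1 − 0.028)/2 ≈ 0.486, so 49%.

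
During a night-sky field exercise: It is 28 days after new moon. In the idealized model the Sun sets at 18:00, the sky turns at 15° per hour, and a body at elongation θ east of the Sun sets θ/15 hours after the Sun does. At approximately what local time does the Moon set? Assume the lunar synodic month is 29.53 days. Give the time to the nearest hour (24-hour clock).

Phase angle: θ = 360°·(28 d)/(29.53 d) = 341.3°.
Delay after the Sun = 341.3° / (15°/h) ≈ 22.76 h.
18:00 + 22.76 h ≈ 16:45 → 17:00 to the nearest hour.

17:00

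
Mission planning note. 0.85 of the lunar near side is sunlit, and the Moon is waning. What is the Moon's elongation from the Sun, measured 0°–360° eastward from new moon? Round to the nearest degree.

cos θ = 1 − 2f = -0.700, giving a principal value of 134.4°.
Waning ⇒ past full, so θ = 360° − 134.4° = 225.6°.

226°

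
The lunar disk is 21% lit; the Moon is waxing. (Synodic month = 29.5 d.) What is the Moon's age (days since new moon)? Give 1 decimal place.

4.5 days

Invert f = (1 − cos θ)/2 to get cos θ = 1 − 2(0.21) = 0.580, hence θ₀ = arccos 0.580 = 54.5°.
Before full moon the principal value applies: θ = 54.5°.
At 360°/29.5 d per day, 54.5° corresponds to 4.47 days.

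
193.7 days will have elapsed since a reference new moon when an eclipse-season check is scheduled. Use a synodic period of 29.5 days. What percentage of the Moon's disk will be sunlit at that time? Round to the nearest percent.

193.7/29.5 = 6.566 lunations, so 6 complete cycles and 16.70 d into the next.
Elongation θ = 360° × 16.70/29.5 ≈ 203.8°.
cos 203.8° = (-0.915), so f = (1 − (-0.915))/2 = 0.957, so 96%.

96%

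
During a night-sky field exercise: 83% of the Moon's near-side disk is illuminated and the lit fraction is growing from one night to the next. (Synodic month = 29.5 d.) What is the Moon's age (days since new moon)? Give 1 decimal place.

cos θ = 1 − 2f = -0.660, giving a principal value of 131.3°.
The Moon is waxing (0°–180°), so θ = 131.3° directly.
Age = 29.5 × 131.3°/360° ≈ 10.76 days.

10.8 days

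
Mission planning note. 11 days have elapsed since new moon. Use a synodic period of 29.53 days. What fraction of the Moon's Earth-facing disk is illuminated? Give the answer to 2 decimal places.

The Moon has covered 11/29.53 of its cycle, so θ ≈ 360° × 11/29.53 = 134.1°.
Illuminated fraction = (1 − cos 134.1°)/2 = (1 − (-0.696))/2 ≈ 0.848.

0.85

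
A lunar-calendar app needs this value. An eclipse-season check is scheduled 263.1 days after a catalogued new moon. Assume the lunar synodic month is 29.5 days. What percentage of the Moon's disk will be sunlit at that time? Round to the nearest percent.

6%

Reduce mod P: 263.1 − 8×29.5 = 27.10 d into the current lunation.
The Moon has covered 27.10/29.5 of its cycle, so θ ≈ 360° × 27.10/29.5 = 330.7°.
cos 330.7° = 0.872, so f = (1 − 0.872)/2 = 0.064, so 6%.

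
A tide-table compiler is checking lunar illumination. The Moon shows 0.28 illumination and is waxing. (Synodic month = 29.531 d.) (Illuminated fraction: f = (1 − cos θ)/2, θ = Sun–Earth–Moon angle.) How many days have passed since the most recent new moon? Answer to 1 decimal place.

5.2 days

Invert f = (1 − cos θ)/2 to get cos θ = 1 − 2(0.28) = 0.440, hence θ₀ = arccos 0.440 = 63.9°.
Waxing ⇒ before full, so θ = 63.9°.
Age = 29.531 × 63.9°/360° ≈ 5.24 days.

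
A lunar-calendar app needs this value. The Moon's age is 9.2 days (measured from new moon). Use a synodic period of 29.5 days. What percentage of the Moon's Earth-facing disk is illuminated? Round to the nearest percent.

69%

The Moon has covered 9.2/29.5 of its cycle, so θ ≈ 360° × 9.2/29.5 = 112.3°.
cos 112.3° = (-0.379), so f = (1 − (-0.379))/2 = 0.689, so 69%.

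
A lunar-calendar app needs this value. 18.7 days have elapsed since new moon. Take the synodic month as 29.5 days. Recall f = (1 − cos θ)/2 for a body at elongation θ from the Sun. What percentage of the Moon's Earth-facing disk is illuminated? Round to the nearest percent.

83%

Elongation θ = 360° × 18.7/29.5 ≈ 228.2°.
cos 228.2° = (-0.666), so f = (1 − (-0.666))/2 = 0.833, so 83%.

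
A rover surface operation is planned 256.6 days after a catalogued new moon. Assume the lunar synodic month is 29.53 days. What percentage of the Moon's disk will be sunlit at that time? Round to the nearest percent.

256.6/29.53 = 8.689 lunations, so 8 complete cycles and 20.36 d into the next.
Phase angle: θ = 360°·(20.36 d)/(29.53 d) = 248.2°.
cos 248.2° = (-0.371), so f = (1 − (-0.371))/2 = 0.686, so 69%.

69%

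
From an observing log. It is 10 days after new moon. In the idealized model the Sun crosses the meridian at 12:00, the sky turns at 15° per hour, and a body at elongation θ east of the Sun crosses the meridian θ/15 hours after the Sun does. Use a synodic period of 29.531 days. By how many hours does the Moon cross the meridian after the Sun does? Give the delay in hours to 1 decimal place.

8.1 h

Phase angle: θ = 360°·(10 d)/(29.531 d) = 121.9°.
At 15° of sky rotation per hour, 121.9° corresponds to a 8.13 h lag.
So the Moon crosses the meridian 8.13 h after the Sun.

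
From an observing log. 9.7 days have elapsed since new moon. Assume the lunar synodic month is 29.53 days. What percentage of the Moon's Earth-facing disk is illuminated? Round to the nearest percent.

74%

The Moon has covered 9.7/29.53 of its cycle, so θ ≈ 360° × 9.7/29.53 = 118.3°.
With cos θ = (-0.473), the lit fraction is (1 − (-0.473))/2 ≈ 0.737, so 74%.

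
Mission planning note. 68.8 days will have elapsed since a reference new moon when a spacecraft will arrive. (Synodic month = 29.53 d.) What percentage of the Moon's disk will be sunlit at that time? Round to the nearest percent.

74%

68.8/29.53 = 2.330 lunations, so 2 complete cycles and 9.74 d into the next.
Elongation θ = 360° × 9.74/29.53 ≈ 118.7°.
cos 118.7° = (-0.481), so f = (1 − (-0.481))/2 = 0.740, so 74%.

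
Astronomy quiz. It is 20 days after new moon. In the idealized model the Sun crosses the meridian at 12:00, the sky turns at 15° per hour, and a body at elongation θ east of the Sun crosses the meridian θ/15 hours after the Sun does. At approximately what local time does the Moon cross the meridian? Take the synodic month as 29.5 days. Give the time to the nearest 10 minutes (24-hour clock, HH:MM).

Elongation θ = 360° × 20/29.5 ≈ 244.1°.
The Moon trails the Sun by θ/15 = 244.1/15 ≈ 16.27 hours.
12:00 + 16.271 h ≈ 04:16 → 04:20 to the nearest ten minutes.

04:20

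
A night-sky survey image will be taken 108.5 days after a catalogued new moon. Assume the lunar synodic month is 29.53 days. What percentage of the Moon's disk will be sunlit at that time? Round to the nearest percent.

108.5 d spans 3 complete synodic months (3 × 29.53 = 88.59 d) plus 19.91 d.
Elongation θ = 360° × 19.91/29.53 ≈ 242.7°.
Illuminated fraction = (1 − cos 242.7°)/2 = (1 − (-0.458))/2 ≈ 0.729, so 73%.

73%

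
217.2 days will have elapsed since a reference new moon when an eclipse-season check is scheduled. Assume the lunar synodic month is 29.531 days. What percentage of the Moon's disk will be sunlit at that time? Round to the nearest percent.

81%

Reduce mod P: 217.2 − 7×29.531 = 10.48 d into the current lunation.
Elongation θ = 360° × 10.48/29.531 ≈ 127.8°.
cos 127.8° = (-0.613), so f = (1 − (-0.613))/2 = 0.806, so 81%.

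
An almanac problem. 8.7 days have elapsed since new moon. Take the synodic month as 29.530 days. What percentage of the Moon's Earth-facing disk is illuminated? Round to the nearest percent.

64%

Phase angle: θ = 360°·(8.7 d)/(29.530 d) = 106.1°.
With cos θ = (-0.277), the lit fraction is (1 − (-0.277))/2 ≈ 0.638, so 64%.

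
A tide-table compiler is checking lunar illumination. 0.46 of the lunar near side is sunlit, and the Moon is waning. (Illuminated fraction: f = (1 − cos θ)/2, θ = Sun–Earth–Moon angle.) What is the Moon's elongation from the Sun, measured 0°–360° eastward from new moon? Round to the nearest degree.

275°

Invert f = (1 − cos θ)/2 to get cos θ = 1 − 2(0.46) = 0.080, hence θ₀ = arccos 0.080 = 85.4°.
Waning ⇒ past full, so θ = 360° − 85.4° = 274.6°.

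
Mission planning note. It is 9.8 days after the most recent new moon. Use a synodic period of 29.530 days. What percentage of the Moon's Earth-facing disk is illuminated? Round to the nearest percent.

Elongation θ = 360° × 9.8/29.530 ≈ 119.5°.
Illuminated fraction = (1 − cos 119.5°)/2 = (1 − (-0.492))/2 ≈ 0.746, so 75%.

75%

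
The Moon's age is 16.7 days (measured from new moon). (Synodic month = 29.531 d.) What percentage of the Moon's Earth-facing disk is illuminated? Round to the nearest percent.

The Moon has covered 16.7/29.531 of its cycle, so θ ≈ 360° × 16.7/29.531 = 203.6°.
cos 203.6° = (-0.916), so f = (1 − (-0.916))/2 = 0.958, so 96%.

96%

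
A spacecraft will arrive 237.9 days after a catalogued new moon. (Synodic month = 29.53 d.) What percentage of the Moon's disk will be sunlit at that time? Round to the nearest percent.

Reduce mod P: 237.9 − 8×29.53 = 1.66 d into the current lunation.
Elongation θ = 360° × 1.66/29.53 ≈ 20.2°.
Illuminated fraction = (1 − cos 20.2°)/2 = (1 − 0.938)/2 ≈ 0.031, so 3%.

3%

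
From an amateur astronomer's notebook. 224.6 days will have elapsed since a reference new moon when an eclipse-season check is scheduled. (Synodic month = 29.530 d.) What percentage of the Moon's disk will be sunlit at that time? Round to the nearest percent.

89%

224.6 d spans 7 complete synodic months (7 × 29.530 = 206.71 d) plus 17.89 d.
Elongation θ = 360° × 17.89/29.530 ≈ 218.1°.
With cos θ = (-0.787), the lit fraction is (1 − (-0.787))/2 ≈ 0.893, so 89%.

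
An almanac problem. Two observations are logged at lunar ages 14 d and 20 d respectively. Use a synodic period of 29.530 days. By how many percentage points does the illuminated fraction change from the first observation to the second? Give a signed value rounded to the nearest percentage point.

-27 percentage points

First observation: θ = 360°·14/29.530 = 170.7°, so f = 0.993.
Second observation: θ = 243.8°, f = 0.721.
Δf = 0.721 − 0.993 = -0.273, i.e. -27 pp.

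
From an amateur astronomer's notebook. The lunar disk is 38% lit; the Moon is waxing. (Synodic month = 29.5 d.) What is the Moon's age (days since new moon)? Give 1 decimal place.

From f = (1 − cos θ)/2: cos θ = 1 − 2×0.38 = 0.240; arccos → 76.1°.
Before full moon the principal value applies: θ = 76.1°.
At 360°/29.5 d per day, 76.1° corresponds to 6.24 days.

6.2 days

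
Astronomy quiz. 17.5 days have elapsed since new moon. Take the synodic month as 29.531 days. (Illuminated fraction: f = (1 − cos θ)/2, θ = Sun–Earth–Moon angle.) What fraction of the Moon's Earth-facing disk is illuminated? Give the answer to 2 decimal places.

The Moon has covered 17.5/29.531 of its cycle, so θ ≈ 360° × 17.5/29.531 = 213.3°.
With cos θ = (-0.835), the lit fraction is (1 − (-0.835))/2 ≈ 0.918.

0.92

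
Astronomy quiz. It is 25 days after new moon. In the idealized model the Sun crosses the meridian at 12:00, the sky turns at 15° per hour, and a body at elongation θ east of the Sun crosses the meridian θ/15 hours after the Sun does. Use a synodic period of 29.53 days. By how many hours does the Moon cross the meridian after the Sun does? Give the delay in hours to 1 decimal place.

20.3 h

The Moon has covered 25/29.53 of its cycle, so θ ≈ 360° × 25/29.53 = 304.8°.
At 15° of sky rotation per hour, 304.8° corresponds to a 20.32 h lag.
So the Moon crosses the meridian 20.32 h after the Sun.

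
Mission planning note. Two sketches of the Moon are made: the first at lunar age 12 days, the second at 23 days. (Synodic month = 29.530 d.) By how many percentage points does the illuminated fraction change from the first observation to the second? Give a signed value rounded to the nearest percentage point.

-51 pp

First observation: θ = 360°·12/29.530 = 146.3°, so f = 0.916.
Second observation: θ = 280.4°, f = 0.410.
Δf = 0.410 − 0.916 = -0.506, i.e. -51 pp.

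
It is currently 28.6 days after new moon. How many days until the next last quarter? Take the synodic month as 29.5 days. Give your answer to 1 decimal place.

23.0 days

Last quarter occurs at elongation 270°, i.e. at age 29.5 × 270/360 = 22.125 d.
Already past this cycle's last quarter; the next is at 22.125 + 29.5 = 51.625 d, so 51.625 − 28.6 = 23.025 days.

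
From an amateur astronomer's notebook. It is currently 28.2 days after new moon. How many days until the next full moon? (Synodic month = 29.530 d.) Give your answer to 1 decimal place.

Full moon occurs at elongation 180°, i.e. at age 29.530 × 180/360 = 14.765 d.
This lunation's full moon (14.765 d) has passed, so add one period: 44.295 − 28.2 = 16.095 days.

16.1 days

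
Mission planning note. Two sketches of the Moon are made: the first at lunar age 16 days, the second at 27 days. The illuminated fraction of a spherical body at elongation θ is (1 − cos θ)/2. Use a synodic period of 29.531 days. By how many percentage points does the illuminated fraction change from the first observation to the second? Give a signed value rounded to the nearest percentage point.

-91 pp

First observation: θ = 360°·16/29.531 = 195.0°, so f = 0.983.
Second observation: θ = 329.1°, f = 0.071.
Δf = 0.071 − 0.983 = -0.912, i.e. -91 pp.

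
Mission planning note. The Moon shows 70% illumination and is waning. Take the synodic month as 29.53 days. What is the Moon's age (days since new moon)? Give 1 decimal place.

20.2 days

Invert f = (1 − cos θ)/2 to get cos θ = 1 − 2(0.70) = -0.400, hence θ₀ = arccos -0.400 = 113.6°.
A waning Moon lies in 180°–360°, so θ = 360° − 113.6° = 246.4°.
That fraction of the synodic month is 246.4/360 × 29.53 d ≈ 20.21 d.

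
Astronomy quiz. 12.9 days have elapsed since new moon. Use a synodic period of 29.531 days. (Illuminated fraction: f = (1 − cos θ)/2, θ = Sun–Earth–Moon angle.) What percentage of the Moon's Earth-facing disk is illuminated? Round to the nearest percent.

Elongation θ = 360° × 12.9/29.531 ≈ 157.3°.
cos 157.3° = (-0.922), so f = (1 − (-0.922))/2 = 0.961, so 96%.

96%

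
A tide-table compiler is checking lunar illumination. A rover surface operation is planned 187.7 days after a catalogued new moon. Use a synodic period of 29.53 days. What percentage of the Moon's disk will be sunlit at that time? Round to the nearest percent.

187.7/29.53 = 6.356 lunations, so 6 complete cycles and 10.52 d into the next.
Elongation θ = 360° × 10.52/29.53 ≈ 128.2°.
Illuminated fraction = (1 − cos 128.2°)/2 = (1 − (-0.619))/2 ≈ 0.810, so 81%.

81%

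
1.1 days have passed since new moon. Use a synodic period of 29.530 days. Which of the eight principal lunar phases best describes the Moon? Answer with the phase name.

new moon

At 1.1/29.530 of the cycle, θ ≈ 13° — the new moon range.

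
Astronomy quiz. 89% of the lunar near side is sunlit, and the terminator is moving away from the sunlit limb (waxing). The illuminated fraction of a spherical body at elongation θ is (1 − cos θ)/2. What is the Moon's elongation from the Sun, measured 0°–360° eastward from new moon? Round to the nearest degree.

cos θ = 1 − 2f = -0.780, giving a principal value of 141.3°.
Before full moon the principal value applies: θ = 141.3°.

141°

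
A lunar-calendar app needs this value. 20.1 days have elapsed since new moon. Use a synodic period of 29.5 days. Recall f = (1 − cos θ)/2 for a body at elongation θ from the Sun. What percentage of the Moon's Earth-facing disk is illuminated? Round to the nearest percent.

The Moon has covered 20.1/29.5 of its cycle, so θ ≈ 360° × 20.1/29.5 = 245.3°.
With cos θ = (-0.418), the lit fraction is (1 − (-0.418))/2 ≈ 0.709, so 71%.

71%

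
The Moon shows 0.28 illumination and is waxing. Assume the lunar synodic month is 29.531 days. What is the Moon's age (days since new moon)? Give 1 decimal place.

5.2 days

cos θ = 1 − 2f = 0.440, giving a principal value of 63.9°.
Waxing ⇒ before full, so θ = 63.9°.
At 360°/29.531 d per day, 63.9° corresponds to 5.24 days.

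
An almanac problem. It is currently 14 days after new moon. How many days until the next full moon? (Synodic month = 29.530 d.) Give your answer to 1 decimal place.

Full moon is 0.5 of the way through the cycle: age 0.5 × 29.530 = 14.765 d.
That is 14.765 − 14 = 0.765 days ahead.

0.8 days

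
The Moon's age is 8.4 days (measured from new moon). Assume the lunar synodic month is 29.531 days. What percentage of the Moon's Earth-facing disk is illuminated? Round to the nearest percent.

61%

Elongation θ = 360° × 8.4/29.531 ≈ 102.4°.
With cos θ = (-0.215), the lit fraction is (1 − (-0.215))/2 ≈ 0.607, so 61%.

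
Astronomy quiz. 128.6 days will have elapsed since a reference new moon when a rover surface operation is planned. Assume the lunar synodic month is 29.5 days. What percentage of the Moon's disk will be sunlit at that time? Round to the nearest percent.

128.6 d spans 4 complete synodic months (4 × 29.5 = 118.00 d) plus 10.60 d.
Phase angle: θ = 360°·(10.60 d)/(29.5 d) = 129.4°.
With cos θ = (-0.634), the lit fraction is (1 − (-0.634))/2 ≈ 0.817, so 82%.

82%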